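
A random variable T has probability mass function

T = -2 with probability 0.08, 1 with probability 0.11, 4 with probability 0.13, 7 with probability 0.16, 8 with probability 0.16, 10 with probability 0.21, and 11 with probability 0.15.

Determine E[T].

6.62

E[T] = Σ t·P(T=t)
 = (-2)·0.08 + 1·0.11 + 4·0.13 + 7·0.16 + 8·0.16 + 10·0.21 + 11·0.15
 = (-0.16) + 0.11 + 0.52 + 1.12 + 1.28 + 2.1 + 1.65
 = 6.62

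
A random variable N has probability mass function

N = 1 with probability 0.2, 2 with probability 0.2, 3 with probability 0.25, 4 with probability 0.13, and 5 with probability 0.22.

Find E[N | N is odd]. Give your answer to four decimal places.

3.0597

P(N is odd) = 0.2 + 0.25 + 0.22 = 0.67.
E[N | N is odd] = [1·0.2 + 3·0.25 + 5·0.22] / 0.67
 = 2.05 / 0.67
 = 205/67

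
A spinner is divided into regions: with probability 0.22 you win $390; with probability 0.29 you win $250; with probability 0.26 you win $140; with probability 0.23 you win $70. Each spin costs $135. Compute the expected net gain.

E[payout] = 390·0.22 + 250·0.29 + 140·0.26 + 70·0.23
 = 85.8 + 72.5 + 36.4 + 16.1
 = 210.8
Net = 210.8 - 135 = 75.8

75.8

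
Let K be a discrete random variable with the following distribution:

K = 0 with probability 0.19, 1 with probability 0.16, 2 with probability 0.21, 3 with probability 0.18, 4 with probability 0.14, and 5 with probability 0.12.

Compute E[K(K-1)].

5.58

E[K(K-1)] = Σ k(k-1)·P(K=k)
 = 0·0.19 + 0·0.16 + 2·0.21 + 6·0.18 + 12·0.14 + 20·0.12
 = 0 + 0 + 0.42 + 1.08 + 1.68 + 2.4
 = 5.58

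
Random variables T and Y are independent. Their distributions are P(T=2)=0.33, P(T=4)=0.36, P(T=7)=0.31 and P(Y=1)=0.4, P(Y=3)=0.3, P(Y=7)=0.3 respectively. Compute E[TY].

14.518

E[TY] = Σ_t Σ_y ty · P(T=t)P(Y=y)
 = 2·0.132 + 6·0.099 + 14·0.099 + 4·0.144 + 12·0.108 + 28·0.108 + 7·0.124 + 21·0.093 + 49·0.093
 = 0.264 + 0.594 + 1.386 + 0.576 + 1.296 + 3.024 + 0.868 + 1.953 + 4.557
 = 14.518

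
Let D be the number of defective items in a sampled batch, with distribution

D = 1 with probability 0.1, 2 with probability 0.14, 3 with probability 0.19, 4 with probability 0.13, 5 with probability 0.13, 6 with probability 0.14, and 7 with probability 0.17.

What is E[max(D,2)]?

E[max(D,2)] = Σ max(d,2)·P(D=d)
 = 2·0.1 + 2·0.14 + 3·0.19 + 4·0.13 + 5·0.13 + 6·0.14 + 7·0.17
 = 0.2 + 0.28 + 0.57 + 0.52 + 0.65 + 0.84 + 1.19
 = 4.25

4.25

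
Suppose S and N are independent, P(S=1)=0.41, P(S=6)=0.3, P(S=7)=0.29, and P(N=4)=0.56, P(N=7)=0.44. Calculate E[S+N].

9.56

E[S+N] = Σ_s Σ_n (s+n) · P(S=s)P(N=n)
 = 5·0.2296 + 8·0.1804 + 10·0.168 + 13·0.132 + 11·0.1624 + 14·0.1276
 = 1.148 + 1.4432 + 1.68 + 1.716 + 1.7864 + 1.7864
 = 9.56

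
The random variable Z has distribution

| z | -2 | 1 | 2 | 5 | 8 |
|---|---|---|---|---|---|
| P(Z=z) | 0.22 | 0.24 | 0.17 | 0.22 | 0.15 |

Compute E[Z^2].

16.9

E[Z^2] = Σ z^2·P(Z=z)
 = 4·0.22 + 1·0.24 + 4·0.17 + 25·0.22 + 64·0.15
 = 0.88 + 0.24 + 0.68 + 5.5 + 9.6
 = 16.9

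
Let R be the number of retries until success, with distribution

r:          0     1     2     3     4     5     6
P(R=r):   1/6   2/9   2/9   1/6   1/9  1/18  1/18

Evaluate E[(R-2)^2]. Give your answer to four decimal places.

E[(R-2)^2] = Σ (r-2)^2·P(R=r)
 = 4·1/6 + 1·2/9 + 0·2/9 + 1·1/6 + 4·1/9 + 9·1/18 + 16·1/18
 = 2/3 + 2/9 + 0 + 1/6 + 4/9 + 1/2 + 8/9
 = 26/9

2.8889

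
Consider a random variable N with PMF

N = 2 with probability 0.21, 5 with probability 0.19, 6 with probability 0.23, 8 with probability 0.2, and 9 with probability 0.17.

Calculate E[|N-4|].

2.72

E[|N-4|] = Σ |n-4|·P(N=n)
 = 2·0.21 + 1·0.19 + 2·0.23 + 4·0.2 + 5·0.17
 = 0.42 + 0.19 + 0.46 + 0.8 + 0.85
 = 2.72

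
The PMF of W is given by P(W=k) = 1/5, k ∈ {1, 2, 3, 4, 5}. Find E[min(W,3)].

2.4

E[min(W,3)] = Σ min(w,3)·P(W=w)
 = 1·1/5 + 2·1/5 + 3·1/5 + 3·1/5 + 3·1/5
 = 1/5 + 2/5 + 3/5 + 3/5 + 3/5
 = 12/5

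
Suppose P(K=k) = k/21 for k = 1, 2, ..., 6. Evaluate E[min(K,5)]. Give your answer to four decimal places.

4.0476

E[min(K,5)] = Σ min(k,5)·P(K=k)
 = 1·1/21 + 2·2/21 + 3·1/7 + 4·4/21 + 5·5/21 + 5·2/7
 = 1/21 + 4/21 + 3/7 + 16/21 + 25/21 + 10/7
 = 85/21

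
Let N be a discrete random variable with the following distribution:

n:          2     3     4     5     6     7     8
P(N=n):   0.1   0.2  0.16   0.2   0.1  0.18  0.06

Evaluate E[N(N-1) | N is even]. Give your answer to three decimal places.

20.190

P(N is even) = 0.1 + 0.16 + 0.1 + 0.06 = 0.42.
E[N(N-1) | N is even] = [2·0.1 + 12·0.16 + 30·0.1 + 56·0.06] / 0.42
 = 8.48 / 0.42
 = 424/21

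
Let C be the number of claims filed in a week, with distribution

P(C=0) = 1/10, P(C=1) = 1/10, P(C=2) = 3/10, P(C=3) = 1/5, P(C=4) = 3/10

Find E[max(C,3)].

3.3

E[max(C,3)] = Σ max(c,3)·P(C=c)
 = 3·1/10 + 3·1/10 + 3·3/10 + 3·1/5 + 4·3/10
 = 3/10 + 3/10 + 9/10 + 3/5 + 6/5
 = 33/10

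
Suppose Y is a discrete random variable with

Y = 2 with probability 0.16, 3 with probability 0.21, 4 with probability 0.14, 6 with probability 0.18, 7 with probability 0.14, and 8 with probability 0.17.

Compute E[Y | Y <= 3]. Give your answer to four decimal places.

P(Y <= 3) = 0.16 + 0.21 = 0.37.
E[Y | Y <= 3] = [2·0.16 + 3·0.21] / 0.37
 = 0.95 / 0.37
 = 95/37

2.5676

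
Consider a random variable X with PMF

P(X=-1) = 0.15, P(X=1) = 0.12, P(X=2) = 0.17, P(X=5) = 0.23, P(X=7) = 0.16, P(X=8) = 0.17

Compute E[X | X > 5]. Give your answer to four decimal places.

7.5152

P(X > 5) = 0.16 + 0.17 = 0.33.
E[X | X > 5] = [7·0.16 + 8·0.17] / 0.33
 = 2.48 / 0.33
 = 248/33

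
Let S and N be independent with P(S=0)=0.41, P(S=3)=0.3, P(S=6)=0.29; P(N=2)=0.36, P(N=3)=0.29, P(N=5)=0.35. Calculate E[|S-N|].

2.4588

E[|S-N|] = Σ_s Σ_n |s-n| · P(S=s)P(N=n)
 = 2·0.1476 + 3·0.1189 + 5·0.1435 + 1·0.108 + 0·0.087 + 2·0.105 + 4·0.1044 + 3·0.0841 + 1·0.1015
 = 0.2952 + 0.3567 + 0.7175 + 0.108 + 0 + 0.21 + 0.4176 + 0.2523 + 0.1015
 = 2.4588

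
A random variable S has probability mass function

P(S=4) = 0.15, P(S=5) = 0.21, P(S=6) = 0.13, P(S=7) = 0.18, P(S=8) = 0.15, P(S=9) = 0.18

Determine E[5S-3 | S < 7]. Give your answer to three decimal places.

21.796

P(S < 7) = 0.15 + 0.21 + 0.13 = 0.49.
E[5S-3 | S < 7] = [17·0.15 + 22·0.21 + 27·0.13] / 0.49
 = 10.68 / 0.49
 = 1068/49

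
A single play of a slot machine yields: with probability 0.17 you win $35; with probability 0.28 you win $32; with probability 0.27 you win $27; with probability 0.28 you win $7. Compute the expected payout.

24.16

E[payout] = 35·0.17 + 32·0.28 + 27·0.27 + 7·0.28
 = 5.95 + 8.96 + 7.29 + 1.96
 = 24.16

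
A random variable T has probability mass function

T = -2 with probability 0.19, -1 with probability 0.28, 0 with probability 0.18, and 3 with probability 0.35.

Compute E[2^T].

3.1675

E[2^T] = Σ 2^t·P(T=t)
 = 0.25·0.19 + 0.5·0.28 + 1·0.18 + 8·0.35
 = 0.0475 + 0.14 + 0.18 + 2.8
 = 3.1675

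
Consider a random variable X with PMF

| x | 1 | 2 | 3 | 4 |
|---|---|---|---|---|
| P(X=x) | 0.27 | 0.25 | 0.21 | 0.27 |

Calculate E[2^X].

E[2^X] = Σ 2^x·P(X=x)
 = 2·0.27 + 4·0.25 + 8·0.21 + 16·0.27
 = 0.54 + 1 + 1.68 + 4.32
 = 7.54

7.54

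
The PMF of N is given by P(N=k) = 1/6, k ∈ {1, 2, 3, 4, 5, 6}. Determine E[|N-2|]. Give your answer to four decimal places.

1.8333

E[|N-2|] = Σ |n-2|·P(N=n)
 = 1·1/6 + 0·1/6 + 1·1/6 + 2·1/6 + 3·1/6 + 4·1/6
 = 1/6 + 0 + 1/6 + 1/3 + 1/2 + 2/3
 = 11/6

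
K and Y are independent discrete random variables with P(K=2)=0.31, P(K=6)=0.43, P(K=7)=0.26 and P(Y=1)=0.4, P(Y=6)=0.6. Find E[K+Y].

9.02

E[K+Y] = Σ_k Σ_y (k+y) · P(K=k)P(Y=y)
 = 3·0.124 + 8·0.186 + 7·0.172 + 12·0.258 + 8·0.104 + 13·0.156
 = 0.372 + 1.488 + 1.204 + 3.096 + 0.832 + 2.028
 = 9.02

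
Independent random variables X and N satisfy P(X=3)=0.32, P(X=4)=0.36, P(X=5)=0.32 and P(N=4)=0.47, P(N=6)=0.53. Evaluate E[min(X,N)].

3.8496

E[min(X,N)] = Σ_x Σ_n min(x,n) · P(X=x)P(N=n)
 = 3·0.1504 + 3·0.1696 + 4·0.1692 + 4·0.1908 + 4·0.1504 + 5·0.1696
 = 0.4512 + 0.5088 + 0.6768 + 0.7632 + 0.6016 + 0.848
 = 3.8496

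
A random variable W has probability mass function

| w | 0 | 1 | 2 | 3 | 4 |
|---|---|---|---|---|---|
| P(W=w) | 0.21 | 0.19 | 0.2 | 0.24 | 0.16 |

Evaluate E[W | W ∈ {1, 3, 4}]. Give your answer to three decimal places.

P(W ∈ {1, 3, 4}) = 0.19 + 0.24 + 0.16 = 0.59.
E[W | W ∈ {1, 3, 4}] = [1·0.19 + 3·0.24 + 4·0.16] / 0.59
 = 1.55 / 0.59
 = 155/59

2.627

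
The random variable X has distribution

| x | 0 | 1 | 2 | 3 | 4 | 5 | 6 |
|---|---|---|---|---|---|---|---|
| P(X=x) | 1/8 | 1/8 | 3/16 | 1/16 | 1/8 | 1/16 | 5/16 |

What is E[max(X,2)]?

E[max(X,2)] = Σ max(x,2)·P(X=x)
 = 2·1/8 + 2·1/8 + 2·3/16 + 3·1/16 + 4·1/8 + 5·1/16 + 6·5/16
 = 1/4 + 1/4 + 3/8 + 3/16 + 1/2 + 5/16 + 15/8
 = 15/4

3.75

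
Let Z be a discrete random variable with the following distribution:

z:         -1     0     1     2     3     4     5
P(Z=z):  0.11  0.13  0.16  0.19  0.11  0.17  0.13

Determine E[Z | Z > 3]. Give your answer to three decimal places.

4.433

P(Z > 3) = 0.17 + 0.13 = 0.3.
E[Z | Z > 3] = [4·0.17 + 5·0.13] / 0.3
 = 1.33 / 0.3
 = 133/30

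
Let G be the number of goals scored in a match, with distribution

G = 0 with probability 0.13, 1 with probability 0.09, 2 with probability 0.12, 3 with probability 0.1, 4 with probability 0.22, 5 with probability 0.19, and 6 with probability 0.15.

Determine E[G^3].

E[G^3] = Σ g^3·P(G=g)
 = 0·0.13 + 1·0.09 + 8·0.12 + 27·0.1 + 64·0.22 + 125·0.19 + 216·0.15
 = 0 + 0.09 + 0.96 + 2.7 + 14.08 + 23.75 + 32.4
 = 73.98

73.98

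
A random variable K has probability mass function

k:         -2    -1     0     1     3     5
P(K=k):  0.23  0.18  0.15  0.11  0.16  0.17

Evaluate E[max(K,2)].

2.67

E[max(K,2)] = Σ max(k,2)·P(K=k)
 = 2·0.23 + 2·0.18 + 2·0.15 + 2·0.11 + 3·0.16 + 5·0.17
 = 0.46 + 0.36 + 0.3 + 0.22 + 0.48 + 0.85
 = 2.67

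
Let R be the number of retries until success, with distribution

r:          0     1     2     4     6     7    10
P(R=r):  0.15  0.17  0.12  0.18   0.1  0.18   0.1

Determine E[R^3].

E[R^3] = Σ r^3·P(R=r)
 = 0·0.15 + 1·0.17 + 8·0.12 + 64·0.18 + 216·0.1 + 343·0.18 + 1000·0.1
 = 0 + 0.17 + 0.96 + 11.52 + 21.6 + 61.74 + 100
 = 195.99

195.99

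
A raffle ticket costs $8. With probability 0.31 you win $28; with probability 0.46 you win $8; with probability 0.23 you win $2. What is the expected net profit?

4.82

E[payout] = 28·0.31 + 8·0.46 + 2·0.23
 = 8.68 + 3.68 + 0.46
 = 12.82
Net = 12.82 - 8 = 4.82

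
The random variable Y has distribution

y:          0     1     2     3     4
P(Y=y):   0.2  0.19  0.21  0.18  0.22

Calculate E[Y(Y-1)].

E[Y(Y-1)] = Σ y(y-1)·P(Y=y)
 = 0·0.2 + 0·0.19 + 2·0.21 + 6·0.18 + 12·0.22
 = 0 + 0 + 0.42 + 1.08 + 2.64
 = 4.14

4.14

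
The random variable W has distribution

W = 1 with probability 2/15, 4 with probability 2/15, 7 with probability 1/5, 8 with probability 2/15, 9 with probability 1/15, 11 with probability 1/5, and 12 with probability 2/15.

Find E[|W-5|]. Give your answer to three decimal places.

E[|W-5|] = Σ |w-5|·P(W=w)
 = 4·2/15 + 1·2/15 + 2·1/5 + 3·2/15 + 4·1/15 + 6·1/5 + 7·2/15
 = 8/15 + 2/15 + 2/5 + 2/5 + 4/15 + 6/5 + 14/15
 = 58/15

3.867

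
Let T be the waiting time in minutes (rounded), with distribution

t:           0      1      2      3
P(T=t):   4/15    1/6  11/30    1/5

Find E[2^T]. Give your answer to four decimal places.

E[2^T] = Σ 2^t·P(T=t)
 = 1·4/15 + 2·1/6 + 4·11/30 + 8·1/5
 = 4/15 + 1/3 + 22/15 + 8/5
 = 11/3

3.6667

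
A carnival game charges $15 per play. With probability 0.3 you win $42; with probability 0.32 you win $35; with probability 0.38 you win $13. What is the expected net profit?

13.74

E[payout] = 42·0.3 + 35·0.32 + 13·0.38
 = 12.6 + 11.2 + 4.94
 = 28.74
Net = 28.74 - 15 = 13.74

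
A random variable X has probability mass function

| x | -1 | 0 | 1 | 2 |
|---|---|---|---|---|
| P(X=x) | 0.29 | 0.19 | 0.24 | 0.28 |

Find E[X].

E[X] = Σ x·P(X=x)
 = (-1)·0.29 + 0·0.19 + 1·0.24 + 2·0.28
 = (-0.29) + 0 + 0.24 + 0.56
 = 0.51

0.51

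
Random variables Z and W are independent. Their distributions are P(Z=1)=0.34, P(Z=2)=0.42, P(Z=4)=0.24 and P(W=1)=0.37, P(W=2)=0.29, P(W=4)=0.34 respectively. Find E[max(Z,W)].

2.871

E[max(Z,W)] = Σ_z Σ_w max(z,w) · P(Z=z)P(W=w)
 = 1·0.1258 + 2·0.0986 + 4·0.1156 + 2·0.1554 + 2·0.1218 + 4·0.1428 + 4·0.0888 + 4·0.0696 + 4·0.0816
 = 0.1258 + 0.1972 + 0.4624 + 0.3108 + 0.2436 + 0.5712 + 0.3552 + 0.2784 + 0.3264
 = 2.871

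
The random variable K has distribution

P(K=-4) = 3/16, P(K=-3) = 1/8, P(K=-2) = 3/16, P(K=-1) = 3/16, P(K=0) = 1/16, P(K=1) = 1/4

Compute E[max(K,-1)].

-0.4375

E[max(K,-1)] = Σ max(k,-1)·P(K=k)
 = (-1)·3/16 + (-1)·1/8 + (-1)·3/16 + (-1)·3/16 + 0·1/16 + 1·1/4
 = (-3/16) + (-1/8) + (-3/16) + (-3/16) + 0 + 1/4
 = -7/16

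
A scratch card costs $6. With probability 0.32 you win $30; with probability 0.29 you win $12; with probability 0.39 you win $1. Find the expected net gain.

7.47

E[payout] = 30·0.32 + 12·0.29 + 1·0.39
 = 9.6 + 3.48 + 0.39
 = 13.47
Net = 13.47 - 6 = 7.47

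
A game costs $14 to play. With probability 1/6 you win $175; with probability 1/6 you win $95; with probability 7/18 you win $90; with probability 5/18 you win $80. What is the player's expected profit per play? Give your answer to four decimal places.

E[payout] = 175·1/6 + 95·1/6 + 90·7/18 + 80·5/18
 = 175/6 + 95/6 + 35 + 200/9
 = 920/9
Net = 920/9 - 14 = 794/9

88.2222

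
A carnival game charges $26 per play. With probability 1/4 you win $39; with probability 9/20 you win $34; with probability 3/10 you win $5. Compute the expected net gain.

E[payout] = 39·1/4 + 34·9/20 + 5·3/10
 = 39/4 + 153/10 + 3/2
 = 531/20
Net = 531/20 - 26 = 11/20

0.55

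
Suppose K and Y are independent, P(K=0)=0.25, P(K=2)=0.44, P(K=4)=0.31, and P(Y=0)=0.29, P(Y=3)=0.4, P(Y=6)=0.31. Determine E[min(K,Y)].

1.3812

E[min(K,Y)] = Σ_k Σ_y min(k,y) · P(K=k)P(Y=y)
 = 0·0.0725 + 0·0.1 + 0·0.0775 + 0·0.1276 + 2·0.176 + 2·0.1364 + 0·0.0899 + 3·0.124 + 4·0.0961
 = 0 + 0 + 0 + 0 + 0.352 + 0.2728 + 0 + 0.372 + 0.3844
 = 1.3812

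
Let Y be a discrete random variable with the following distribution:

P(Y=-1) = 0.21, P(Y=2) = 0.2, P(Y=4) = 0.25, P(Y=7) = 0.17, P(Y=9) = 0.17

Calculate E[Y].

3.91

E[Y] = Σ y·P(Y=y)
 = (-1)·0.21 + 2·0.2 + 4·0.25 + 7·0.17 + 9·0.17
 = (-0.21) + 0.4 + 1 + 1.19 + 1.53
 = 3.91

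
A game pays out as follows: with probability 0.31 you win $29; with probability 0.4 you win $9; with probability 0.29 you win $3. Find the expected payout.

E[payout] = 29·0.31 + 9·0.4 + 3·0.29
 = 8.99 + 3.6 + 0.87
 = 13.46

13.46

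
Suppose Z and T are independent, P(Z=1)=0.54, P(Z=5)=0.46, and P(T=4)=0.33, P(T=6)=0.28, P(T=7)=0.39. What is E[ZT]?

16.2732

E[ZT] = Σ_z Σ_t zt · P(Z=z)P(T=t)
 = 4·0.1782 + 6·0.1512 + 7·0.2106 + 20·0.1518 + 30·0.1288 + 35·0.1794
 = 0.7128 + 0.9072 + 1.4742 + 3.036 + 3.864 + 6.279
 = 16.2732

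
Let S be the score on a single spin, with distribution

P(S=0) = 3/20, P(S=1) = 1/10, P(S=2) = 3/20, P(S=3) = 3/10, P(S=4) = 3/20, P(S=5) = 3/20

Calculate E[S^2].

E[S^2] = Σ s^2·P(S=s)
 = 0·3/20 + 1·1/10 + 4·3/20 + 9·3/10 + 16·3/20 + 25·3/20
 = 0 + 1/10 + 3/5 + 27/10 + 12/5 + 15/4
 = 191/20

9.55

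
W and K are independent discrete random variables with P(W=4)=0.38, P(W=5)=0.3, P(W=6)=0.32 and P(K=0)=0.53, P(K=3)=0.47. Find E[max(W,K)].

E[max(W,K)] = Σ_w Σ_k max(w,k) · P(W=w)P(K=k)
 = 4·0.2014 + 4·0.1786 + 5·0.159 + 5·0.141 + 6·0.1696 + 6·0.1504
 = 0.8056 + 0.7144 + 0.795 + 0.705 + 1.0176 + 0.9024
 = 4.94

4.94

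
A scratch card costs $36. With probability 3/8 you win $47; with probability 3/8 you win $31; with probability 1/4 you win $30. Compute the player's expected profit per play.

E[payout] = 47·3/8 + 31·3/8 + 30·1/4
 = 141/8 + 93/8 + 15/2
 = 147/4
Net = 147/4 - 36 = 3/4

0.75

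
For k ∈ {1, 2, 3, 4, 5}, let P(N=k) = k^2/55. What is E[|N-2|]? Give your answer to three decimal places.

E[|N-2|] = Σ |n-2|·P(N=n)
 = 1·1/55 + 0·4/55 + 1·9/55 + 2·16/55 + 3·5/11
 = 1/55 + 0 + 9/55 + 32/55 + 15/11
 = 117/55

2.127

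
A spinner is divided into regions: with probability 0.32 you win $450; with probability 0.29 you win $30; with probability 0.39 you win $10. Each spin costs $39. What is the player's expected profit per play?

E[payout] = 450·0.32 + 30·0.29 + 10·0.39
 = 144 + 8.7 + 3.9
 = 156.6
Net = 156.6 - 39 = 117.6

117.6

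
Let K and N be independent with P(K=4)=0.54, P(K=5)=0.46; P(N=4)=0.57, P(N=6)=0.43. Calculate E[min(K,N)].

4.1978

E[min(K,N)] = Σ_k Σ_n min(k,n) · P(K=k)P(N=n)
 = 4·0.3078 + 4·0.2322 + 4·0.2622 + 5·0.1978
 = 1.2312 + 0.9288 + 1.0488 + 0.989
 = 4.1978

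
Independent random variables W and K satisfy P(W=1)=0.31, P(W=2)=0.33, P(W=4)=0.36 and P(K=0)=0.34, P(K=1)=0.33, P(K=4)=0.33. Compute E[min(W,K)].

1.1253

E[min(W,K)] = Σ_w Σ_k min(w,k) · P(W=w)P(K=k)
 = 0·0.1054 + 1·0.1023 + 1·0.1023 + 0·0.1122 + 1·0.1089 + 2·0.1089 + 0·0.1224 + 1·0.1188 + 4·0.1188
 = 0 + 0.1023 + 0.1023 + 0 + 0.1089 + 0.2178 + 0 + 0.1188 + 0.4752
 = 1.1253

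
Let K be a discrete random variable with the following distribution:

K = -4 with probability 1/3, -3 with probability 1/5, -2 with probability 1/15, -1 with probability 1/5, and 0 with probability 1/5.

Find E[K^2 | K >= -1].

0.5

P(K >= -1) = 1/5 + 1/5 = 2/5.
E[K^2 | K >= -1] = [1·1/5 + 0·1/5] / (2/5)
 = 1/5 / (2/5)
 = 1/2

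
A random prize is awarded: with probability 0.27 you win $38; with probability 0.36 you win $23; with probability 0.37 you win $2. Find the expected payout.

E[payout] = 38·0.27 + 23·0.36 + 2·0.37
 = 10.26 + 8.28 + 0.74
 = 19.28

19.28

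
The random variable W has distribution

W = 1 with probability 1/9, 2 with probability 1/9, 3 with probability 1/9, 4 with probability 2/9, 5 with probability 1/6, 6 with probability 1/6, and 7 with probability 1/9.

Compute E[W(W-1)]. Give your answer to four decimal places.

E[W(W-1)] = Σ w(w-1)·P(W=w)
 = 0·1/9 + 2·1/9 + 6·1/9 + 12·2/9 + 20·1/6 + 30·1/6 + 42·1/9
 = 0 + 2/9 + 2/3 + 8/3 + 10/3 + 5 + 14/3
 = 149/9

16.5556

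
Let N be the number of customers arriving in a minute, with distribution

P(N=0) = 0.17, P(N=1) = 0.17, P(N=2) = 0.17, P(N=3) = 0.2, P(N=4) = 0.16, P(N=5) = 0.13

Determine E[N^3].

33.42

E[N^3] = Σ n^3·P(N=n)
 = 0·0.17 + 1·0.17 + 8·0.17 + 27·0.2 + 64·0.16 + 125·0.13
 = 0 + 0.17 + 1.36 + 5.4 + 10.24 + 16.25
 = 33.42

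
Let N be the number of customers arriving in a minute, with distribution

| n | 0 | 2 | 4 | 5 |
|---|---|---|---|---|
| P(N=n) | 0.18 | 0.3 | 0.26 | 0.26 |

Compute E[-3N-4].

E[-3N-4] = Σ (-3n-4)·P(N=n)
 = (-4)·0.18 + (-10)·0.3 + (-16)·0.26 + (-19)·0.26
 = (-0.72) + (-3) + (-4.16) + (-4.94)
 = -12.82

-12.82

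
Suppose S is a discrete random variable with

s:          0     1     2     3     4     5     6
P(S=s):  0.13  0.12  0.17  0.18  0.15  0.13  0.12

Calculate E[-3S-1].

E[-3S-1] = Σ (-3s-1)·P(S=s)
 = (-1)·0.13 + (-4)·0.12 + (-7)·0.17 + (-10)·0.18 + (-13)·0.15 + (-16)·0.13 + (-19)·0.12
 = (-0.13) + (-0.48) + (-1.19) + (-1.8) + (-1.95) + (-2.08) + (-2.28)
 = -9.91

-9.91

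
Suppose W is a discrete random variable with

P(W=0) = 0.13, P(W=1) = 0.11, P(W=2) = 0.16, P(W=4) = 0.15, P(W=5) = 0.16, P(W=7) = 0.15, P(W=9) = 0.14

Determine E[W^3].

184.5

E[W^3] = Σ w^3·P(W=w)
 = 0·0.13 + 1·0.11 + 8·0.16 + 64·0.15 + 125·0.16 + 343·0.15 + 729·0.14
 = 0 + 0.11 + 1.28 + 9.6 + 20 + 51.45 + 102.06
 = 184.5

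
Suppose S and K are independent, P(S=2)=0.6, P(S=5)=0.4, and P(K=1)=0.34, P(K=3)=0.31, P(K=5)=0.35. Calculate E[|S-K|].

1.812

E[|S-K|] = Σ_s Σ_k |s-k| · P(S=s)P(K=k)
 = 1·0.204 + 1·0.186 + 3·0.21 + 4·0.136 + 2·0.124 + 0·0.14
 = 0.204 + 0.186 + 0.63 + 0.544 + 0.248 + 0
 = 1.812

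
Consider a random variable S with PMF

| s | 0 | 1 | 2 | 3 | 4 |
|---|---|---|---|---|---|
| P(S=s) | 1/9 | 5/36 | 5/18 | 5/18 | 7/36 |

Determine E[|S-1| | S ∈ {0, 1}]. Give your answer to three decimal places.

0.444

P(S ∈ {0, 1}) = 1/9 + 5/36 = 1/4.
E[|S-1| | S ∈ {0, 1}] = [1·1/9 + 0·5/36] / (1/4)
 = 1/9 / (1/4)
 = 4/9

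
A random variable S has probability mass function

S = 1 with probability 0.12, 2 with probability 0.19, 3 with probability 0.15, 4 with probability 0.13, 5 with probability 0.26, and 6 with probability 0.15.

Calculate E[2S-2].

E[2S-2] = Σ (2s-2)·P(S=s)
 = 0·0.12 + 2·0.19 + 4·0.15 + 6·0.13 + 8·0.26 + 10·0.15
 = 0 + 0.38 + 0.6 + 0.78 + 2.08 + 1.5
 = 5.34

5.34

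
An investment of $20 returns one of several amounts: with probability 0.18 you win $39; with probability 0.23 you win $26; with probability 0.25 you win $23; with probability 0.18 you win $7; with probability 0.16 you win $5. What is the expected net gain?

E[payout] = 39·0.18 + 26·0.23 + 23·0.25 + 7·0.18 + 5·0.16
 = 7.02 + 5.98 + 5.75 + 1.26 + 0.8
 = 20.81
Net = 20.81 - 20 = 0.81

0.81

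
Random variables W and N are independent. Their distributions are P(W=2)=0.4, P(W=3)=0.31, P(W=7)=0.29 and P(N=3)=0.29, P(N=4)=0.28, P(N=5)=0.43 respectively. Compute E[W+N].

7.9

E[W+N] = Σ_w Σ_n (w+n) · P(W=w)P(N=n)
 = 5·0.116 + 6·0.112 + 7·0.172 + 6·0.0899 + 7·0.0868 + 8·0.1333 + 10·0.0841 + 11·0.0812 + 12·0.1247
 = 0.58 + 0.672 + 1.204 + 0.5394 + 0.6076 + 1.0664 + 0.841 + 0.8932 + 1.4964
 = 7.9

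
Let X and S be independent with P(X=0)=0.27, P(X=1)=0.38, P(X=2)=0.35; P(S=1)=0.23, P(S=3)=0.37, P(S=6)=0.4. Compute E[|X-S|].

E[|X-S|] = Σ_x Σ_s |x-s| · P(X=x)P(S=s)
 = 1·0.0621 + 3·0.0999 + 6·0.108 + 0·0.0874 + 2·0.1406 + 5·0.152 + 1·0.0805 + 1·0.1295 + 4·0.14
 = 0.0621 + 0.2997 + 0.648 + 0 + 0.2812 + 0.76 + 0.0805 + 0.1295 + 0.56
 = 2.821

2.821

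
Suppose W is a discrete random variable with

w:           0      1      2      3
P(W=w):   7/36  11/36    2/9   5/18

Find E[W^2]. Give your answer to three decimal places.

E[W^2] = Σ w^2·P(W=w)
 = 0·7/36 + 1·11/36 + 4·2/9 + 9·5/18
 = 0 + 11/36 + 8/9 + 5/2
 = 133/36

3.694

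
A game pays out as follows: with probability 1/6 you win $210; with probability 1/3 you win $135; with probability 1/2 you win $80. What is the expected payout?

120

E[payout] = 210·1/6 + 135·1/3 + 80·1/2
 = 35 + 45 + 40
 = 120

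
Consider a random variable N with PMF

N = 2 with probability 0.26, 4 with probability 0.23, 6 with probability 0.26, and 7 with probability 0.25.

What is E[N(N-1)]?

21.58

E[N(N-1)] = Σ n(n-1)·P(N=n)
 = 2·0.26 + 12·0.23 + 30·0.26 + 42·0.25
 = 0.52 + 2.76 + 7.8 + 10.5
 = 21.58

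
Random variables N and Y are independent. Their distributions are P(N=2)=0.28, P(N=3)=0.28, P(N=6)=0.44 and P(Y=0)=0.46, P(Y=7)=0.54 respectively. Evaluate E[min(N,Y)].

E[min(N,Y)] = Σ_n Σ_y min(n,y) · P(N=n)P(Y=y)
 = 0·0.1288 + 2·0.1512 + 0·0.1288 + 3·0.1512 + 0·0.2024 + 6·0.2376
 = 0 + 0.3024 + 0 + 0.4536 + 0 + 1.4256
 = 2.1816

2.1816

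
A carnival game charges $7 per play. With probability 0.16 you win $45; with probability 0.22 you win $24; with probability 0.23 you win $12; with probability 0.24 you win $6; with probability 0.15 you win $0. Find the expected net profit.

E[payout] = 45·0.16 + 24·0.22 + 12·0.23 + 6·0.24 + 0·0.15
 = 7.2 + 5.28 + 2.76 + 1.44 + 0
 = 16.68
Net = 16.68 - 7 = 9.68

9.68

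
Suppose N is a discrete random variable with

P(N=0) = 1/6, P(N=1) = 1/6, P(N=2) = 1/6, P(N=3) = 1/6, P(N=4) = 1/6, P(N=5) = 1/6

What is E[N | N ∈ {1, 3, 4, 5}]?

P(N ∈ {1, 3, 4, 5}) = 1/6 + 1/6 + 1/6 + 1/6 = 2/3.
E[N | N ∈ {1, 3, 4, 5}] = [1·1/6 + 3·1/6 + 4·1/6 + 5·1/6] / (2/3)
 = 13/6 / (2/3)
 = 13/4

3.25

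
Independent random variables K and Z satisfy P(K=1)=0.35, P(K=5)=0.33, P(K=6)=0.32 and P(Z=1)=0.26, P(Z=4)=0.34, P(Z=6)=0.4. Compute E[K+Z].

7.94

E[K+Z] = Σ_k Σ_z (k+z) · P(K=k)P(Z=z)
 = 2·0.091 + 5·0.119 + 7·0.14 + 6·0.0858 + 9·0.1122 + 11·0.132 + 7·0.0832 + 10·0.1088 + 12·0.128
 = 0.182 + 0.595 + 0.98 + 0.5148 + 1.0098 + 1.452 + 0.5824 + 1.088 + 1.536
 = 7.94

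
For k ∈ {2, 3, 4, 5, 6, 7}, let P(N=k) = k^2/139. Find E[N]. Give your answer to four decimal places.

5.6331

E[N] = Σ n·P(N=n)
 = 2·4/139 + 3·9/139 + 4·16/139 + 5·25/139 + 6·36/139 + 7·49/139
 = 8/139 + 27/139 + 64/139 + 125/139 + 216/139 + 343/139
 = 783/139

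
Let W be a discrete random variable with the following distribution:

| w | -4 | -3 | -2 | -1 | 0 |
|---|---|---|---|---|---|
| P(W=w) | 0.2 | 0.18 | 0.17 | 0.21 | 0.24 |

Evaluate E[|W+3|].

1.51

E[|W+3|] = Σ |w+3|·P(W=w)
 = 1·0.2 + 0·0.18 + 1·0.17 + 2·0.21 + 3·0.24
 = 0.2 + 0 + 0.17 + 0.42 + 0.72
 = 1.51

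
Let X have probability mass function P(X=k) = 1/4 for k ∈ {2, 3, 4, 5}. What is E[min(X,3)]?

2.75

E[min(X,3)] = Σ min(x,3)·P(X=x)
 = 2·1/4 + 3·1/4 + 3·1/4 + 3·1/4
 = 1/2 + 3/4 + 3/4 + 3/4
 = 11/4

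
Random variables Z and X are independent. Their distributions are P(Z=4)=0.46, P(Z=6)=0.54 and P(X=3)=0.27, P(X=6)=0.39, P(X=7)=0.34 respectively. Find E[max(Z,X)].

E[max(Z,X)] = Σ_z Σ_x max(z,x) · P(Z=z)P(X=x)
 = 4·0.1242 + 6·0.1794 + 7·0.1564 + 6·0.1458 + 6·0.2106 + 7·0.1836
 = 0.4968 + 1.0764 + 1.0948 + 0.8748 + 1.2636 + 1.2852
 = 6.0916

6.0916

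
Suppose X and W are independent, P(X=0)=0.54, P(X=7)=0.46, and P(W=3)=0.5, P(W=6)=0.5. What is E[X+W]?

E[X+W] = Σ_x Σ_w (x+w) · P(X=x)P(W=w)
 = 3·0.27 + 6·0.27 + 10·0.23 + 13·0.23
 = 0.81 + 1.62 + 2.3 + 2.99
 = 7.72

7.72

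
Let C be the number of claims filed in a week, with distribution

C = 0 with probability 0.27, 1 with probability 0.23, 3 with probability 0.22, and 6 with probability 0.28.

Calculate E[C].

2.57

E[C] = Σ c·P(C=c)
 = 0·0.27 + 1·0.23 + 3·0.22 + 6·0.28
 = 0 + 0.23 + 0.66 + 1.68
 = 2.57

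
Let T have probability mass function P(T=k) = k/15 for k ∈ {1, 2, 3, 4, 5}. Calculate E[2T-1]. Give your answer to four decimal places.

E[2T-1] = Σ (2t-1)·P(T=t)
 = 1·1/15 + 3·2/15 + 5·1/5 + 7·4/15 + 9·1/3
 = 1/15 + 2/5 + 1 + 28/15 + 3
 = 19/3

6.3333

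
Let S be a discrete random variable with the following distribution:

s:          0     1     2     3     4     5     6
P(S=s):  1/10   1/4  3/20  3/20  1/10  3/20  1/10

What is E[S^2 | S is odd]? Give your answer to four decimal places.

9.7273

P(S is odd) = 1/4 + 3/20 + 3/20 = 11/20.
E[S^2 | S is odd] = [1·1/4 + 9·3/20 + 25·3/20] / (11/20)
 = 107/20 / (11/20)
 = 107/11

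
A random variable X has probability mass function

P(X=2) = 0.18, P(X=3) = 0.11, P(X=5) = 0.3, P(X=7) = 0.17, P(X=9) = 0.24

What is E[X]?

E[X] = Σ x·P(X=x)
 = 2·0.18 + 3·0.11 + 5·0.3 + 7·0.17 + 9·0.24
 = 0.36 + 0.33 + 1.5 + 1.19 + 2.16
 = 5.54

5.54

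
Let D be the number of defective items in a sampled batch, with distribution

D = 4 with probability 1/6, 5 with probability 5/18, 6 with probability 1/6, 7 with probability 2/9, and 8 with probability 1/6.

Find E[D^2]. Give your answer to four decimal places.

37.1667

E[D^2] = Σ d^2·P(D=d)
 = 16·1/6 + 25·5/18 + 36·1/6 + 49·2/9 + 64·1/6
 = 8/3 + 125/18 + 6 + 98/9 + 32/3
 = 223/6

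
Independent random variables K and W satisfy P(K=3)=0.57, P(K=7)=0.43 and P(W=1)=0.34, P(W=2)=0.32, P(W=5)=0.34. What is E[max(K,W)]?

5.1076

E[max(K,W)] = Σ_k Σ_w max(k,w) · P(K=k)P(W=w)
 = 3·0.1938 + 3·0.1824 + 5·0.1938 + 7·0.1462 + 7·0.1376 + 7·0.1462
 = 0.5814 + 0.5472 + 0.969 + 1.0234 + 0.9632 + 1.0234
 = 5.1076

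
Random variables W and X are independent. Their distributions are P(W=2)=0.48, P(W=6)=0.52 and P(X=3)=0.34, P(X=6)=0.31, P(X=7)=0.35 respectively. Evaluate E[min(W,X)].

E[min(W,X)] = Σ_w Σ_x min(w,x) · P(W=w)P(X=x)
 = 2·0.1632 + 2·0.1488 + 2·0.168 + 3·0.1768 + 6·0.1612 + 6·0.182
 = 0.3264 + 0.2976 + 0.336 + 0.5304 + 0.9672 + 1.092
 = 3.5496

3.5496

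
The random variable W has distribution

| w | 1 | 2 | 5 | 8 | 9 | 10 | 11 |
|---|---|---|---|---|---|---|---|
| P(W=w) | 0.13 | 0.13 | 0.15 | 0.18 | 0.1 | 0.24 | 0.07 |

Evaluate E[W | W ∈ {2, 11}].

P(W ∈ {2, 11}) = 0.13 + 0.07 = 0.2.
E[W | W ∈ {2, 11}] = [2·0.13 + 11·0.07] / 0.2
 = 1.03 / 0.2
 = 103/20

5.15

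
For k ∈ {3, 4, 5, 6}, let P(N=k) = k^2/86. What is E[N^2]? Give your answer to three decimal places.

26.256

E[N^2] = Σ n^2·P(N=n)
 = 9·9/86 + 16·8/43 + 25·25/86 + 36·18/43
 = 81/86 + 128/43 + 625/86 + 648/43
 = 1129/43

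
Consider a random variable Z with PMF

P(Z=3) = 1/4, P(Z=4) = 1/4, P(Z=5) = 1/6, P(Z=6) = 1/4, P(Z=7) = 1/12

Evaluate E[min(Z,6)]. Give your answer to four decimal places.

E[min(Z,6)] = Σ min(z,6)·P(Z=z)
 = 3·1/4 + 4·1/4 + 5·1/6 + 6·1/4 + 6·1/12
 = 3/4 + 1 + 5/6 + 3/2 + 1/2
 = 55/12

4.5833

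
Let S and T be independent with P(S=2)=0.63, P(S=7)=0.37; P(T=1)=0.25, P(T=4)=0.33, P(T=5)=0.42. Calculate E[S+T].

E[S+T] = Σ_s Σ_t (s+t) · P(S=s)P(T=t)
 = 3·0.1575 + 6·0.2079 + 7·0.2646 + 8·0.0925 + 11·0.1221 + 12·0.1554
 = 0.4725 + 1.2474 + 1.8522 + 0.74 + 1.3431 + 1.8648
 = 7.52

7.52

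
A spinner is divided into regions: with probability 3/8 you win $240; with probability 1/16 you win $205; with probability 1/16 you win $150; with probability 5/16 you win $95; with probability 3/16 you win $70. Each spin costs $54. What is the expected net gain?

E[payout] = 240·3/8 + 205·1/16 + 150·1/16 + 95·5/16 + 70·3/16
 = 90 + 205/16 + 75/8 + 475/16 + 105/8
 = 155
Net = 155 - 54 = 101

101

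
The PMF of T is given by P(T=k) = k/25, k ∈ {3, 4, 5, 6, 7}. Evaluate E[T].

E[T] = Σ t·P(T=t)
 = 3·3/25 + 4·4/25 + 5·1/5 + 6·6/25 + 7·7/25
 = 9/25 + 16/25 + 1 + 36/25 + 49/25
 = 27/5

5.4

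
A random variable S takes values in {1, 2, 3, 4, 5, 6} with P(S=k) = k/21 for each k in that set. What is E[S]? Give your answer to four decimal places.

E[S] = Σ s·P(S=s)
 = 1·1/21 + 2·2/21 + 3·1/7 + 4·4/21 + 5·5/21 + 6·2/7
 = 1/21 + 4/21 + 3/7 + 16/21 + 25/21 + 12/7
 = 13/3

4.3333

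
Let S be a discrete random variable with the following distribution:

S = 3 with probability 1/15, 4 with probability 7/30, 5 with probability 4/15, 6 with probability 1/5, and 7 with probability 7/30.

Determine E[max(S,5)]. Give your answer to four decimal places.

E[max(S,5)] = Σ max(s,5)·P(S=s)
 = 5·1/15 + 5·7/30 + 5·4/15 + 6·1/5 + 7·7/30
 = 1/3 + 7/6 + 4/3 + 6/5 + 49/30
 = 17/3

5.6667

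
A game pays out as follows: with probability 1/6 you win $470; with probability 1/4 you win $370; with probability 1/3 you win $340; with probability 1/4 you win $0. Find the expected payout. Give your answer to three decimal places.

E[payout] = 470·1/6 + 370·1/4 + 340·1/3 + 0·1/4
 = 235/3 + 185/2 + 340/3 + 0
 = 1705/6

284.167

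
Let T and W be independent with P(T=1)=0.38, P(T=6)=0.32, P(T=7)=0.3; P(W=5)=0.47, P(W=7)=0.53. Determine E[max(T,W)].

E[max(T,W)] = Σ_t Σ_w max(t,w) · P(T=t)P(W=w)
 = 5·0.1786 + 7·0.2014 + 6·0.1504 + 7·0.1696 + 7·0.141 + 7·0.159
 = 0.893 + 1.4098 + 0.9024 + 1.1872 + 0.987 + 1.113
 = 6.4924

6.4924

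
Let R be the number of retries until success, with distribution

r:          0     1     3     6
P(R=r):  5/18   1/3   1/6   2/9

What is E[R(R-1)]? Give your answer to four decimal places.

E[R(R-1)] = Σ r(r-1)·P(R=r)
 = 0·5/18 + 0·1/3 + 6·1/6 + 30·2/9
 = 0 + 0 + 1 + 20/3
 = 23/3

7.6667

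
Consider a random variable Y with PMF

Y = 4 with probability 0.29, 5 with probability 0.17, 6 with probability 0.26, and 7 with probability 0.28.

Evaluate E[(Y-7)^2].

3.55

E[(Y-7)^2] = Σ (y-7)^2·P(Y=y)
 = 9·0.29 + 4·0.17 + 1·0.26 + 0·0.28
 = 2.61 + 0.68 + 0.26 + 0
 = 3.55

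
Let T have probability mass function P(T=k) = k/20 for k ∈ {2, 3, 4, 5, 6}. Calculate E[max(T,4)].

4.85

E[max(T,4)] = Σ max(t,4)·P(T=t)
 = 4·1/10 + 4·3/20 + 4·1/5 + 5·1/4 + 6·3/10
 = 2/5 + 3/5 + 4/5 + 5/4 + 9/5
 = 97/20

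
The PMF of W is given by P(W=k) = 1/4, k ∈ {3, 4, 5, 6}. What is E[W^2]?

E[W^2] = Σ w^2·P(W=w)
 = 9·1/4 + 16·1/4 + 25·1/4 + 36·1/4
 = 9/4 + 4 + 25/4 + 9
 = 43/2

21.5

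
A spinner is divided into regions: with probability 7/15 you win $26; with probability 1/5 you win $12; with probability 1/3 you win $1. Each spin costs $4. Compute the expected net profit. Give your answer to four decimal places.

10.8667

E[payout] = 26·7/15 + 12·1/5 + 1·1/3
 = 182/15 + 12/5 + 1/3
 = 223/15
Net = 223/15 - 4 = 163/15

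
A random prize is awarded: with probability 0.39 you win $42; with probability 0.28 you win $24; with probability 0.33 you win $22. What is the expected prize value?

30.36

E[payout] = 42·0.39 + 24·0.28 + 22·0.33
 = 16.38 + 6.72 + 7.26
 = 30.36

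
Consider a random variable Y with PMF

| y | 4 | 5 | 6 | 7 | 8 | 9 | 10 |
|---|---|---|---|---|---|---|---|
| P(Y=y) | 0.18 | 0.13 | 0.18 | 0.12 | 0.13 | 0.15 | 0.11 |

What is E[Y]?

E[Y] = Σ y·P(Y=y)
 = 4·0.18 + 5·0.13 + 6·0.18 + 7·0.12 + 8·0.13 + 9·0.15 + 10·0.11
 = 0.72 + 0.65 + 1.08 + 0.84 + 1.04 + 1.35 + 1.1
 = 6.78

6.78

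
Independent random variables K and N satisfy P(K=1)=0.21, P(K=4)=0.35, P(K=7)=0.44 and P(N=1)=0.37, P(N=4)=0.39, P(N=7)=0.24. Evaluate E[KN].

E[KN] = Σ_k Σ_n kn · P(K=k)P(N=n)
 = 1·0.0777 + 4·0.0819 + 7·0.0504 + 4·0.1295 + 16·0.1365 + 28·0.084 + 7·0.1628 + 28·0.1716 + 49·0.1056
 = 0.0777 + 0.3276 + 0.3528 + 0.518 + 2.184 + 2.352 + 1.1396 + 4.8048 + 5.1744
 = 16.9309

16.9309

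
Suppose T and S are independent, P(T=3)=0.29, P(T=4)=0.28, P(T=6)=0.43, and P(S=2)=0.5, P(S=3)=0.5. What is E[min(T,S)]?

E[min(T,S)] = Σ_t Σ_s min(t,s) · P(T=t)P(S=s)
 = 2·0.145 + 3·0.145 + 2·0.14 + 3·0.14 + 2·0.215 + 3·0.215
 = 0.29 + 0.435 + 0.28 + 0.42 + 0.43 + 0.645
 = 2.5

2.5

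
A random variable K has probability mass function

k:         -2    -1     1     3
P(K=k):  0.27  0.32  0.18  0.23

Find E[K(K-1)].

E[K(K-1)] = Σ k(k-1)·P(K=k)
 = 6·0.27 + 2·0.32 + 0·0.18 + 6·0.23
 = 1.62 + 0.64 + 0 + 1.38
 = 3.64

3.64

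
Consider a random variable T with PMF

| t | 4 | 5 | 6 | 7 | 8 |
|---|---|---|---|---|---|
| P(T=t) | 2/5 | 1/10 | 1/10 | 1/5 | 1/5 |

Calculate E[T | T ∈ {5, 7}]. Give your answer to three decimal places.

6.333

P(T ∈ {5, 7}) = 1/10 + 1/5 = 3/10.
E[T | T ∈ {5, 7}] = [5·1/10 + 7·1/5] / (3/10)
 = 19/10 / (3/10)
 = 19/3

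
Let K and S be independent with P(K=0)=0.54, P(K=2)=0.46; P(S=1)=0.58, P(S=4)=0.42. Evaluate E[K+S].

3.18

E[K+S] = Σ_k Σ_s (k+s) · P(K=k)P(S=s)
 = 1·0.3132 + 4·0.2268 + 3·0.2668 + 6·0.1932
 = 0.3132 + 0.9072 + 0.8004 + 1.1592
 = 3.18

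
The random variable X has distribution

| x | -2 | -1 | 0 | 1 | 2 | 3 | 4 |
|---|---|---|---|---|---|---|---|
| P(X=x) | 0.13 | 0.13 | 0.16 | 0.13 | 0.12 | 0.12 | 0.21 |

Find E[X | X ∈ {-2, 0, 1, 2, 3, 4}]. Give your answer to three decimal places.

P(X ∈ {-2, 0, 1, 2, 3, 4}) = 0.13 + 0.16 + 0.13 + 0.12 + 0.12 + 0.21 = 0.87.
E[X | X ∈ {-2, 0, 1, 2, 3, 4}] = [(-2)·0.13 + 0·0.16 + 1·0.13 + 2·0.12 + 3·0.12 + 4·0.21] / 0.87
 = 1.31 / 0.87
 = 131/87

1.506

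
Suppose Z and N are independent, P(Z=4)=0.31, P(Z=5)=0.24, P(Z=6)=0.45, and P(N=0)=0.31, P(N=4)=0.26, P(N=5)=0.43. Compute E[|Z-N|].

E[|Z-N|] = Σ_z Σ_n |z-n| · P(Z=z)P(N=n)
 = 4·0.0961 + 0·0.0806 + 1·0.1333 + 5·0.0744 + 1·0.0624 + 0·0.1032 + 6·0.1395 + 2·0.117 + 1·0.1935
 = 0.3844 + 0 + 0.1333 + 0.372 + 0.0624 + 0 + 0.837 + 0.234 + 0.1935
 = 2.2166

2.2166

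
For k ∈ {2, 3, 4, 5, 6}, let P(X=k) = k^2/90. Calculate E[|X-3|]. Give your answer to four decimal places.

E[|X-3|] = Σ |x-3|·P(X=x)
 = 1·2/45 + 0·1/10 + 1·8/45 + 2·5/18 + 3·2/5
 = 2/45 + 0 + 8/45 + 5/9 + 6/5
 = 89/45

1.9778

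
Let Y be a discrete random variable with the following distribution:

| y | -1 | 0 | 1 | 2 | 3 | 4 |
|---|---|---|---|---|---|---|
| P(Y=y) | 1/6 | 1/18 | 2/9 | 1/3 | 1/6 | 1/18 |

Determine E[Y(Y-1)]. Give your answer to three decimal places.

2.667

E[Y(Y-1)] = Σ y(y-1)·P(Y=y)
 = 2·1/6 + 0·1/18 + 0·2/9 + 2·1/3 + 6·1/6 + 12·1/18
 = 1/3 + 0 + 0 + 2/3 + 1 + 2/3
 = 8/3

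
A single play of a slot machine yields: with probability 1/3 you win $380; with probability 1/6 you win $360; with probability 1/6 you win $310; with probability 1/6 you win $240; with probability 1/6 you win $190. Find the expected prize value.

310

E[payout] = 380·1/3 + 360·1/6 + 310·1/6 + 240·1/6 + 190·1/6
 = 380/3 + 60 + 155/3 + 40 + 95/3
 = 310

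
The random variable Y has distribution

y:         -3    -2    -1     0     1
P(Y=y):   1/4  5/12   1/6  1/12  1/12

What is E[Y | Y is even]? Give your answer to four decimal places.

P(Y is even) = 5/12 + 1/12 = 1/2.
E[Y | Y is even] = [(-2)·5/12 + 0·1/12] / (1/2)
 = -5/6 / (1/2)
 = -5/3

-1.6667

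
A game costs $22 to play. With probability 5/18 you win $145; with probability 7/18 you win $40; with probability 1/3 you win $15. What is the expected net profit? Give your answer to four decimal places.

38.8333

E[payout] = 145·5/18 + 40·7/18 + 15·1/3
 = 725/18 + 140/9 + 5
 = 365/6
Net = 365/6 - 22 = 233/6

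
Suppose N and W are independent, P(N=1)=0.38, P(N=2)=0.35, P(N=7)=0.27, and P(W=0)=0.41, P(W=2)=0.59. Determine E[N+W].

4.15

E[N+W] = Σ_n Σ_w (n+w) · P(N=n)P(W=w)
 = 1·0.1558 + 3·0.2242 + 2·0.1435 + 4·0.2065 + 7·0.1107 + 9·0.1593
 = 0.1558 + 0.6726 + 0.287 + 0.826 + 0.7749 + 1.4337
 = 4.15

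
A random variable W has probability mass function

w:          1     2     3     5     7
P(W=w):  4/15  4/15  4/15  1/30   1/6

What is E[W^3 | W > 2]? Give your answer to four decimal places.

P(W > 2) = 4/15 + 1/30 + 1/6 = 7/15.
E[W^3 | W > 2] = [27·4/15 + 125·1/30 + 343·1/6] / (7/15)
 = 1028/15 / (7/15)
 = 1028/7

146.8571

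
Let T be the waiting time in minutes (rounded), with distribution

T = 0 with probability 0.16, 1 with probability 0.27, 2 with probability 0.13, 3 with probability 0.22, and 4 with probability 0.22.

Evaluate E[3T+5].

E[3T+5] = Σ (3t+5)·P(T=t)
 = 5·0.16 + 8·0.27 + 11·0.13 + 14·0.22 + 17·0.22
 = 0.8 + 2.16 + 1.43 + 3.08 + 3.74
 = 11.21

11.21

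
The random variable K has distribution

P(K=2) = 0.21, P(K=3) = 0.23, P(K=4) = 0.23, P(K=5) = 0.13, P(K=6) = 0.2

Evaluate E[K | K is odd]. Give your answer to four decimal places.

P(K is odd) = 0.23 + 0.13 = 0.36.
E[K | K is odd] = [3·0.23 + 5·0.13] / 0.36
 = 1.34 / 0.36
 = 67/18

3.7222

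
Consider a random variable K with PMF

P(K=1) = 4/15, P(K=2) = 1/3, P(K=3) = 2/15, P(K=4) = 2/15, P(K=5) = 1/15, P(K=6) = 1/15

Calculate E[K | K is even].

P(K is even) = 1/3 + 2/15 + 1/15 = 8/15.
E[K | K is even] = [2·1/3 + 4·2/15 + 6·1/15] / (8/15)
 = 8/5 / (8/15)
 = 3

3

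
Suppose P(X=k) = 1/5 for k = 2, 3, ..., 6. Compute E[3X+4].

16

E[3X+4] = Σ (3x+4)·P(X=x)
 = 10·1/5 + 13·1/5 + 16·1/5 + 19·1/5 + 22·1/5
 = 2 + 13/5 + 16/5 + 19/5 + 22/5
 = 16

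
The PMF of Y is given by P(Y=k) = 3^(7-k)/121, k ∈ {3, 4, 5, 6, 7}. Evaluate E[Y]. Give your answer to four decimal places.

3.4793

E[Y] = Σ y·P(Y=y)
 = 3·81/121 + 4·27/121 + 5·9/121 + 6·3/121 + 7·1/121
 = 243/121 + 108/121 + 45/121 + 18/121 + 7/121
 = 421/121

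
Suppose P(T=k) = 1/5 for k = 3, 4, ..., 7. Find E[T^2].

E[T^2] = Σ t^2·P(T=t)
 = 9·1/5 + 16·1/5 + 25·1/5 + 36·1/5 + 49·1/5
 = 9/5 + 16/5 + 5 + 36/5 + 49/5
 = 27

27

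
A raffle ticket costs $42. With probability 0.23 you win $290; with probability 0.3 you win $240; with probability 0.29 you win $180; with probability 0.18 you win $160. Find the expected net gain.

177.7

E[payout] = 290·0.23 + 240·0.3 + 180·0.29 + 160·0.18
 = 66.7 + 72 + 52.2 + 28.8
 = 219.7
Net = 219.7 - 42 = 177.7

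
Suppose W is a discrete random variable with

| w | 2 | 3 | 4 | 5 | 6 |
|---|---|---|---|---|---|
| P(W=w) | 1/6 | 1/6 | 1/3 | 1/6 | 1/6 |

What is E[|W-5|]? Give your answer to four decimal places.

E[|W-5|] = Σ |w-5|·P(W=w)
 = 3·1/6 + 2·1/6 + 1·1/3 + 0·1/6 + 1·1/6
 = 1/2 + 1/3 + 1/3 + 0 + 1/6
 = 4/3

1.3333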